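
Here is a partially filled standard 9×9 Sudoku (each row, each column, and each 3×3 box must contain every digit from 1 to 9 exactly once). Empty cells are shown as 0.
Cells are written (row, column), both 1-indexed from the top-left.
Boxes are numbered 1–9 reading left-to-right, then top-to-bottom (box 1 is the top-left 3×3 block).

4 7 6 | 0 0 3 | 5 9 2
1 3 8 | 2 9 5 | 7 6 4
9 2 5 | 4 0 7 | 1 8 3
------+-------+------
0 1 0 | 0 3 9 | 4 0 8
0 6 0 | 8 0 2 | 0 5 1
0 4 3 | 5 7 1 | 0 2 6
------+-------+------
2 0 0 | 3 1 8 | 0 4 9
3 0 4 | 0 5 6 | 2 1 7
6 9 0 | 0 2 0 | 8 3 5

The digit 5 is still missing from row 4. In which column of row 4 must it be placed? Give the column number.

1

Consider where 5 can go in row 4.
(4,3) is out (column 3 already has a 5).
(4,4) is out (column 4 already has a 5).
(4,8) is out (column 8 already has a 5).
So the only cell in row 4 that can hold 5 is (4,1).
That is column 1.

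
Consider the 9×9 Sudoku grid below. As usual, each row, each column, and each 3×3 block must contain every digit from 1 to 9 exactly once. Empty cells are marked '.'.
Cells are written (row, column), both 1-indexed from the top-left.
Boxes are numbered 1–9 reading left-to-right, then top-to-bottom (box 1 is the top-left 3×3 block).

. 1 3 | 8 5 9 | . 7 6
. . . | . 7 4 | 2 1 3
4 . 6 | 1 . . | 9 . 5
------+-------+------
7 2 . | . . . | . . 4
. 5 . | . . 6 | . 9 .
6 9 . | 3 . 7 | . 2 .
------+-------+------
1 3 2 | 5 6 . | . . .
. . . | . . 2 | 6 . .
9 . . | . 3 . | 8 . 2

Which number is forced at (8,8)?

3

Cell (8,8) itself could take any of {3, 4, 5} by direct elimination.
Consider where 3 can go in box 9.
(7,7) is out (row 7 already has a 3).
(7,8) is out (row 7 already has a 3).
(7,9) is out (row 7 already has a 3).
(8,9) is out (column 9 already has a 3).
(9,8) is out (row 9 already has a 3).
So the only cell in box 9 that can hold 3 is (8,8).
Therefore (8,8) = 3.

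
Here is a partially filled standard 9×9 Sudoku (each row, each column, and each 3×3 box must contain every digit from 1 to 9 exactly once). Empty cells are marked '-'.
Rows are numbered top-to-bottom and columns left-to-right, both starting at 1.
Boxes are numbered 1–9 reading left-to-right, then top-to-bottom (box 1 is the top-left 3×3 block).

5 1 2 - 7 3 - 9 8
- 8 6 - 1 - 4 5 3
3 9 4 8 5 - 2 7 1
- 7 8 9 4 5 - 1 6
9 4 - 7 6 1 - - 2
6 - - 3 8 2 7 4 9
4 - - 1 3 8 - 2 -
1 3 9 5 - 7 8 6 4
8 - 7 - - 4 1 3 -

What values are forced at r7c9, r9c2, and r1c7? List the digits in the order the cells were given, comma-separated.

For r7c9:
  Consider where 7 can go in row 7.
  r7c2 is out (column 2 already has a 7).
  r7c3 is out (column 3 already has a 7).
  r7c7 is out (column 7 already has a 7).
  So the only cell in row 7 that can hold 7 is r7c9.
  So r7c9 = 7.
For r9c2:
  Consider where 2 can go in column 2.
  r6c2 is out (row 6 already has a 2).
  r7c2 is out (row 7 already has a 2).
  So the only cell in column 2 that can hold 2 is r9c2.
  So r9c2 = 2.
For r1c7:
  Row 1 already contains {1, 2, 3, 5, 7, 8, 9}.
  Column 7 already contains {1, 2, 4, 7, 8}.
  Its 3×3 block (box 3) already contains {1, 2, 3, 4, 5, 7, 8, 9}.
  The only value from 1–9 not eliminated is 6, so r1c7 = 6.

7,2,6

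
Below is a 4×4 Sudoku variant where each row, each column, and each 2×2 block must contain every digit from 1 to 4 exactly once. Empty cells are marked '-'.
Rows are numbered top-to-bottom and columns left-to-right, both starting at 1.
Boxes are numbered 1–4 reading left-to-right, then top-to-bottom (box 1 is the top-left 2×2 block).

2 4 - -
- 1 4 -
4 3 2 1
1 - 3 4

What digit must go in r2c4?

Cell r2c4 itself could take any of {2, 3} by direct elimination.
Consider where 2 can go in row 2.
r2c1 is out (column 1 already has a 2).
So the only cell in row 2 that can hold 2 is r2c4.
Therefore r2c4 = 2.

2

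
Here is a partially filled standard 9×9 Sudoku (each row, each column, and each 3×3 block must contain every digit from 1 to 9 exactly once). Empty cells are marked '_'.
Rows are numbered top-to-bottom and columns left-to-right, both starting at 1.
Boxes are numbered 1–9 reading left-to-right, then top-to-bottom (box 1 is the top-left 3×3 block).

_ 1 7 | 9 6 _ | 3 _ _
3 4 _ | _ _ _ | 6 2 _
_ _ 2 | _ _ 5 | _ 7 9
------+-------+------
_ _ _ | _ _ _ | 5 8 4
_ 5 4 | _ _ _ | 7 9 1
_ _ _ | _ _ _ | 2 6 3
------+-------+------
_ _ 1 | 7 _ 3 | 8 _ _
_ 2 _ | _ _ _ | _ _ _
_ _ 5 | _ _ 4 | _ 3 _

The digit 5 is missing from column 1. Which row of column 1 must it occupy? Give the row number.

1

Consider where 5 can go in column 1.
R3C1 is out (row 3 already has a 5). R4C1 is out (row 4 already has a 5). R5C1 is out (row 5 already has a 5). R6C1 is out (box 4 already has a 5). The remaining empty cells in column 1 are similarly blocked.
So the only cell in column 1 that can hold 5 is R1C1.
That is row 1.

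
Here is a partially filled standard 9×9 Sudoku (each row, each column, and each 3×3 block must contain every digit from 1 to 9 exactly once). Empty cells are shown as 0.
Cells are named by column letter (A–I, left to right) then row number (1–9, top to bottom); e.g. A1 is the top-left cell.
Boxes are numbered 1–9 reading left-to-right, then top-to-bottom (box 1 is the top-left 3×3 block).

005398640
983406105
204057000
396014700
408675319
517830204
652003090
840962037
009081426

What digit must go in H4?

5

Cell H4 itself could take any of {5, 8} by direct elimination.
Consider where 5 can go in row 4.
D4 is out (box 5 already has a 5).
I4 is out (column I already has a 5).
So the only cell in row 4 that can hold 5 is H4.
Therefore H4 = 5.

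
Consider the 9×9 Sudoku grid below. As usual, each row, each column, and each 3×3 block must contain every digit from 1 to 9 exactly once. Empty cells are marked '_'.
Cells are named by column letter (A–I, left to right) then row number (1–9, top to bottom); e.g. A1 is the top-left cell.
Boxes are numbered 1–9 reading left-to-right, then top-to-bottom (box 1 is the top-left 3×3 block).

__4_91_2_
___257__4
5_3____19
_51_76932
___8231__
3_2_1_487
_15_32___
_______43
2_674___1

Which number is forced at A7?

Cell A7 itself could take any of {4, 7, 8, 9} by direct elimination.
Consider where 4 can go in row 7.
D7 is out (box 8 already has a 4).
G7 is out (column G already has a 4).
H7 is out (column H already has a 4).
I7 is out (column I already has a 4).
So the only cell in row 7 that can hold 4 is A7.
Therefore A7 = 4.

4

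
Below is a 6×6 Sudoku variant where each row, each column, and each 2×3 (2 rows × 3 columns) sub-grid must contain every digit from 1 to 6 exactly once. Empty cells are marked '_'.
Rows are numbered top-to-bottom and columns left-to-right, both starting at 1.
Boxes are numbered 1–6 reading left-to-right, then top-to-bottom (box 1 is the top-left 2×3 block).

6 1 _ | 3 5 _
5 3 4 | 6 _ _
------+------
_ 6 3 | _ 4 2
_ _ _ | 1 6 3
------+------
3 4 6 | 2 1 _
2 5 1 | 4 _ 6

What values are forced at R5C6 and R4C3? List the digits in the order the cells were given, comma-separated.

5,5

For R5C6:
  Row 5 already contains {1, 2, 3, 4, 6}.
  Column 6 already contains {2, 3, 6}.
  Its 2×3 block (box 6) already contains {1, 2, 4, 6}.
  The only value from 1–6 not eliminated is 5, so R5C6 = 5.
For R4C3:
  Consider where 5 can go in box 3.
  R3C1 is out (column 1 already has a 5).
  R4C1 is out (column 1 already has a 5).
  R4C2 is out (column 2 already has a 5).
  So the only cell in box 3 that can hold 5 is R4C3.
  So R4C3 = 5.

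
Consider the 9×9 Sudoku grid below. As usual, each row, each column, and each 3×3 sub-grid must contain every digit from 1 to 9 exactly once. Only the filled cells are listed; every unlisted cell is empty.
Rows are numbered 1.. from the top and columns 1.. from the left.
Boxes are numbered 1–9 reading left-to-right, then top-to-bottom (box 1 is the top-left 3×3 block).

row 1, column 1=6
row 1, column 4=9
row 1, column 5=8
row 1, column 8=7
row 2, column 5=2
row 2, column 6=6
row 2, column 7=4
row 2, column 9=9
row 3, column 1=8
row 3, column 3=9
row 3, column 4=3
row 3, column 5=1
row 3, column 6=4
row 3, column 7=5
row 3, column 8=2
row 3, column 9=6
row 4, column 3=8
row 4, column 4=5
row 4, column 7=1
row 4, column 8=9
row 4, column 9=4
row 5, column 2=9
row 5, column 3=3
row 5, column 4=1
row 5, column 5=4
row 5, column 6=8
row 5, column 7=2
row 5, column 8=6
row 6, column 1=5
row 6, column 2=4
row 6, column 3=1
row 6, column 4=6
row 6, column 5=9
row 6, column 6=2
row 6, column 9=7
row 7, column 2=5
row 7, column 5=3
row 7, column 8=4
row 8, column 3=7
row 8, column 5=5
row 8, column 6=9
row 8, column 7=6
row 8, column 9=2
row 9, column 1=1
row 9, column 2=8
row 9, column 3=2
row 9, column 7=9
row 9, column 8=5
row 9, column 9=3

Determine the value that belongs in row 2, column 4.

Row 2 already contains {2, 4, 6, 9}.
Column 4 already contains {1, 3, 5, 6, 9}.
Its 3×3 block (box 2) already contains {1, 2, 3, 4, 6, 8, 9}.
The only value from 1–9 not eliminated is 7, so row 2, column 4 = 7.

7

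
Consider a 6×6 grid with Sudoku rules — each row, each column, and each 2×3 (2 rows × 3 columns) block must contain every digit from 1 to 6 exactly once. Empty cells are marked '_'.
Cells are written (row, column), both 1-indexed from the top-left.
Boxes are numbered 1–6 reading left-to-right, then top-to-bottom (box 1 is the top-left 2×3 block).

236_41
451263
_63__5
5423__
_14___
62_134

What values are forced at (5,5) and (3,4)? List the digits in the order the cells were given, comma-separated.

For (5,5):
  Consider where 5 can go in column 5.
  (3,5) is out (row 3 already has a 5).
  (4,5) is out (row 4 already has a 5).
  So the only cell in column 5 that can hold 5 is (5,5).
  So (5,5) = 5.
For (3,4):
  Row 3 already contains {3, 5, 6}.
  Column 4 already contains {1, 2, 3}.
  Its 2×3 block (box 4) already contains {3, 5}.
  The only value from 1–6 not eliminated is 4, so (3,4) = 4.

5,4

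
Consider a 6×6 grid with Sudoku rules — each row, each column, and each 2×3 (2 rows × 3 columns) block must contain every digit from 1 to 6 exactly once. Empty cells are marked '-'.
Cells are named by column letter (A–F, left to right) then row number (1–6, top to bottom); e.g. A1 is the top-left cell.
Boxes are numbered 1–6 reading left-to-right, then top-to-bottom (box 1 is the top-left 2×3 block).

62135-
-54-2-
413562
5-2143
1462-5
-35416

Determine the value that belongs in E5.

3

Row 5 already contains {1, 2, 4, 5, 6}.
Column E already contains {1, 2, 4, 5, 6}.
Its 2×3 block (box 6) already contains {1, 2, 4, 5, 6}.
The only value from 1–6 not eliminated is 3, so E5 = 3.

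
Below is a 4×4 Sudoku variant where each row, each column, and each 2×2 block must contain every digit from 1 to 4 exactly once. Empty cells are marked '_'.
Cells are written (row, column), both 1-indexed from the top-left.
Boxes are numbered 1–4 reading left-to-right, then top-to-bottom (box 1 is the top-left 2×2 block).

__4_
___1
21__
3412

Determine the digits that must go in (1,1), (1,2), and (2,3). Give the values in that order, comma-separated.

1,2,2

For (1,1):
  Row 1 already contains {4}.
  Column 1 already contains {2, 3}.
  Its 2×2 block (box 1) already contains {}.
  The only value from 1–4 not eliminated is 1, so (1,1) = 1.
For (1,2):
  Consider where 2 can go in row 1.
  (1,1) is out (column 1 already has a 2).
  (1,4) is out (column 4 already has a 2).
  So the only cell in row 1 that can hold 2 is (1,2).
  So (1,2) = 2.
For (2,3):
  Consider where 2 can go in box 2.
  (1,4) is out (column 4 already has a 2).
  So the only cell in box 2 that can hold 2 is (2,3).
  So (2,3) = 2.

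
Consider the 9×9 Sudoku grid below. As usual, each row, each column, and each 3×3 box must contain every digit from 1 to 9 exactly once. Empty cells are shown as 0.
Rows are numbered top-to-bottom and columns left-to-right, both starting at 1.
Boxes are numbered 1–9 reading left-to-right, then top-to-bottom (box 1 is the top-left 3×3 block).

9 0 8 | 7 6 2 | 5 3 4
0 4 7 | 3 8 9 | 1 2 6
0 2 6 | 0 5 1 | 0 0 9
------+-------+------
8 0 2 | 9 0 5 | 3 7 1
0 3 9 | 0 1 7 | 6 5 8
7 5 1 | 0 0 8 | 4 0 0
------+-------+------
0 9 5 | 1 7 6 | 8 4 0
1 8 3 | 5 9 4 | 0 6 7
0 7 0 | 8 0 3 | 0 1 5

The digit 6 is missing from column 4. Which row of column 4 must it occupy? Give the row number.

Consider where 6 can go in column 4.
r3c4 is out (row 3 already has a 6).
r5c4 is out (row 5 already has a 6).
So the only cell in column 4 that can hold 6 is r6c4.
That is row 6.

6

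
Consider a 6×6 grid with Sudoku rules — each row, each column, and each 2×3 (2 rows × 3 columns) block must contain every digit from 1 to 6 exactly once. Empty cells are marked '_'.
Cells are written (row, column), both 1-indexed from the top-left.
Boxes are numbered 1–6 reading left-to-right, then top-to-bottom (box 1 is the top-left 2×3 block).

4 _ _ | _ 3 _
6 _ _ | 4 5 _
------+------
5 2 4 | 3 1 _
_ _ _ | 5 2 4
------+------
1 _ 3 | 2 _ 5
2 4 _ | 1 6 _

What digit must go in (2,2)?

3

Cell (2,2) itself could take any of {1, 3} by direct elimination.
Consider where 3 can go in box 1.
(1,2) is out (row 1 already has a 3).
(1,3) is out (row 1 already has a 3).
(2,3) is out (column 3 already has a 3).
So the only cell in box 1 that can hold 3 is (2,2).
Therefore (2,2) = 3.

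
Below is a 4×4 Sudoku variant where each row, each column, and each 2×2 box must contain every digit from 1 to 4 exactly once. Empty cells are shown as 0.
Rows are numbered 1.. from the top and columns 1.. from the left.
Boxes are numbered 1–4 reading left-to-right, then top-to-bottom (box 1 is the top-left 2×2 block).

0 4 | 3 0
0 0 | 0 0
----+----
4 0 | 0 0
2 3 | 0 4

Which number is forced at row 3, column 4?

3

Cell row 3, column 4 itself could take any of {1, 2, 3} by direct elimination.
Consider where 3 can go in box 4.
row 3, column 3 is out (column 3 already has a 3).
row 4, column 3 is out (row 4 already has a 3).
So the only cell in box 4 that can hold 3 is row 3, column 4.
Therefore row 3, column 4 = 3.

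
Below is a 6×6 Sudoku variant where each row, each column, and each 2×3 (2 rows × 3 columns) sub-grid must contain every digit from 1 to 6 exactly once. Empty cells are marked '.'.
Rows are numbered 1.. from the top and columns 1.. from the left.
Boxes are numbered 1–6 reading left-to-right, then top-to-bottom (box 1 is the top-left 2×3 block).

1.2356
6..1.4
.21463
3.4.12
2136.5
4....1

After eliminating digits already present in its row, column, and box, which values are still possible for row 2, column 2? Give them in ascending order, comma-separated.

Row 2 already contains {1, 4, 6}.
Column 2 already contains {1, 2}.
Its 2×3 block (box 1) already contains {1, 2, 6}.
Removing those from 1–6 leaves {3, 5} as the candidates for row 2, column 2.

3,5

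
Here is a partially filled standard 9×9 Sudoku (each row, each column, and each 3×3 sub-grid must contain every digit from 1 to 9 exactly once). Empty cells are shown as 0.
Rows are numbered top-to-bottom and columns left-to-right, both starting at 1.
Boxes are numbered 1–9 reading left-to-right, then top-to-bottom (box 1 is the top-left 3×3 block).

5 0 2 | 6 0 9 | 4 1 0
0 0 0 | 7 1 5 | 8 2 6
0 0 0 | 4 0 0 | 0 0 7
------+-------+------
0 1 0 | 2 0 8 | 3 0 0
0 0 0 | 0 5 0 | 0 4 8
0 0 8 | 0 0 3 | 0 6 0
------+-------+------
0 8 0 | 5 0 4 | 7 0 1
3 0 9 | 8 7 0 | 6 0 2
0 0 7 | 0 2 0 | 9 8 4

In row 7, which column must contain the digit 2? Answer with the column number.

1

Consider where 2 can go in row 7.
r7c3 is out (column 3 already has a 2).
r7c5 is out (column 5 already has a 2).
r7c8 is out (column 8 already has a 2).
So the only cell in row 7 that can hold 2 is r7c1.
That is column 1.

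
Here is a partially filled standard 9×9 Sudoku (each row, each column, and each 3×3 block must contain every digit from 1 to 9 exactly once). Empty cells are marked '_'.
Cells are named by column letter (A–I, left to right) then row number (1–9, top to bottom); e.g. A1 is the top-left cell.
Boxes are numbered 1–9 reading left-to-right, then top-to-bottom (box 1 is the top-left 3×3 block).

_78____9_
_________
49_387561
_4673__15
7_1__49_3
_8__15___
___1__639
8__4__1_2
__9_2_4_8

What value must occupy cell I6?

Cell I6 itself could take any of {4, 6, 7} by direct elimination.
Consider where 6 can go in box 6.
G4 is out (row 4 already has a 6).
H5 is out (column H already has a 6).
G6 is out (column G already has a 6).
H6 is out (column H already has a 6).
So the only cell in box 6 that can hold 6 is I6.
Therefore I6 = 6.

6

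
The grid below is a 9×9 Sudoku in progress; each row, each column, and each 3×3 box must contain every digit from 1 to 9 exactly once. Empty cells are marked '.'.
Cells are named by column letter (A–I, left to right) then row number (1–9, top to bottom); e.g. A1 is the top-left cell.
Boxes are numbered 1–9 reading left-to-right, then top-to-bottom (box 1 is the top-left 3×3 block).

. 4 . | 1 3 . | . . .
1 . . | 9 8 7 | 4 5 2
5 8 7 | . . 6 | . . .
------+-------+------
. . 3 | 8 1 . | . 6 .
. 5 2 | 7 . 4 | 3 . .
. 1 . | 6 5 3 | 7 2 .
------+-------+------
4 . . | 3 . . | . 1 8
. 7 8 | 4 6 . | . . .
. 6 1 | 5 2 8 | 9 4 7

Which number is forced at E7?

Cell E7 itself could take any of {7, 9} by direct elimination.
Consider where 7 can go in box 8.
F7 is out (column F already has a 7).
F8 is out (row 8 already has a 7).
So the only cell in box 8 that can hold 7 is E7.
Therefore E7 = 7.

7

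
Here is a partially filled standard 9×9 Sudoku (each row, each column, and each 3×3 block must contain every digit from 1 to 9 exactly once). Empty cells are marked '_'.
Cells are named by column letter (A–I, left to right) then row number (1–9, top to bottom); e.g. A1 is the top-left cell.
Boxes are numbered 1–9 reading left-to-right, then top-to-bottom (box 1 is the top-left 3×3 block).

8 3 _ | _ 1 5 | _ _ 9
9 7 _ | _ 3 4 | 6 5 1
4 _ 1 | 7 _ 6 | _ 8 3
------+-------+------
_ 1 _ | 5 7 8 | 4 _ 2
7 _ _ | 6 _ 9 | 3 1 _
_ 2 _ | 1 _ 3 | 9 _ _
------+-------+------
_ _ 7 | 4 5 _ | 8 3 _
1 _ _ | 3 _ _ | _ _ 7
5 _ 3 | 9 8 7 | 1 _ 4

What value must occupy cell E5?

Cell E5 itself could take any of {2, 4} by direct elimination.
Consider where 2 can go in box 5.
E6 is out (row 6 already has a 2).
So the only cell in box 5 that can hold 2 is E5.
Therefore E5 = 2.

2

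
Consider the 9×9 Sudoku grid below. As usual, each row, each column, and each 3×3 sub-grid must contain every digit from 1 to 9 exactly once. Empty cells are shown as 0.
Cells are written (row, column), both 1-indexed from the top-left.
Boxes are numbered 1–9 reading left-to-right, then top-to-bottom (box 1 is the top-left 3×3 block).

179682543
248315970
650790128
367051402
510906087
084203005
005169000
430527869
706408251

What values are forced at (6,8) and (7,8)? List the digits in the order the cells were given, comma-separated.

1,3

For (6,8):
  Consider where 1 can go in column 8.
  (4,8) is out (row 4 already has a 1).
  (7,8) is out (row 7 already has a 1).
  So the only cell in column 8 that can hold 1 is (6,8).
  So (6,8) = 1.
For (7,8):
  Row 7 already contains {1, 5, 6, 9}.
  Column 8 already contains {2, 4, 5, 6, 7, 8}.
  Its 3×3 block (box 9) already contains {1, 2, 5, 6, 8, 9}.
  The only value from 1–9 not eliminated is 3, so (7,8) = 3.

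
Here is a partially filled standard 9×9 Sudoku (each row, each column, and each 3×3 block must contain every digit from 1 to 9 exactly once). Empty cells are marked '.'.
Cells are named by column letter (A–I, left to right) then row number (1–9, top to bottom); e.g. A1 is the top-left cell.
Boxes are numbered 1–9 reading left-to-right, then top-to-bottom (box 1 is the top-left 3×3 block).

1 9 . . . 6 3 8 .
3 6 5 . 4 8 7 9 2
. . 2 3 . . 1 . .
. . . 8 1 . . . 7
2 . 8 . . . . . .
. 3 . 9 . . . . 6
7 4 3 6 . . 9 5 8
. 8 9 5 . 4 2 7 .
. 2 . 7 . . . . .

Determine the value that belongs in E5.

6

Cell E5 itself could take any of {3, 5, 6, 7} by direct elimination.
Consider where 6 can go in column E.
E1 is out (row 1 already has a 6). E3 is out (box 2 already has a 6). E6 is out (row 6 already has a 6). E7 is out (row 7 already has a 6). The remaining empty cells in column E are similarly blocked.
So the only cell in column E that can hold 6 is E5.
Therefore E5 = 6.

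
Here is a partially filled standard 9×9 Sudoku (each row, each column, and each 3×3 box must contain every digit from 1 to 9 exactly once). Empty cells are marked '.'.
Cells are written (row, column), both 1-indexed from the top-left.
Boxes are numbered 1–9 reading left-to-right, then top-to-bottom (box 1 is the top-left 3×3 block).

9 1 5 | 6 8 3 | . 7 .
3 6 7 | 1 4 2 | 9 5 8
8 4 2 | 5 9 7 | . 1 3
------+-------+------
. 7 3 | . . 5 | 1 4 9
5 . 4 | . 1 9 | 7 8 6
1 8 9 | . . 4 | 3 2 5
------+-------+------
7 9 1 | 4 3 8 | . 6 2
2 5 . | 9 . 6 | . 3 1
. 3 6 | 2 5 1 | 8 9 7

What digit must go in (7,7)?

5

Row 7 already contains {1, 2, 3, 4, 6, 7, 8, 9}.
Column 7 already contains {1, 3, 7, 8, 9}.
Its 3×3 block (box 9) already contains {1, 2, 3, 6, 7, 8, 9}.
The only value from 1–9 not eliminated is 5, so (7,7) = 5.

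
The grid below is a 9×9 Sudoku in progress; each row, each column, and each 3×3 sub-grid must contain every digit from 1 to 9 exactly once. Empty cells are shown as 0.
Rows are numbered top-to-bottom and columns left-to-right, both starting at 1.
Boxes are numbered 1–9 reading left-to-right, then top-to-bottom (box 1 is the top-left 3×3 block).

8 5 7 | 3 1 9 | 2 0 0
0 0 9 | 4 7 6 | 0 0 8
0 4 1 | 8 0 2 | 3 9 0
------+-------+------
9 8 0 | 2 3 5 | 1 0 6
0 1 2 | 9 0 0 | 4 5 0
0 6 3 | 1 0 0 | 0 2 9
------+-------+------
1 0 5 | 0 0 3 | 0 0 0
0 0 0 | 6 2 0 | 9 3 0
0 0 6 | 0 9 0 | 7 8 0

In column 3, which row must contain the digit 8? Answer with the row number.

8

Consider where 8 can go in column 3.
r4c3 is out (row 4 already has a 8).
So the only cell in column 3 that can hold 8 is r8c3.
That is row 8.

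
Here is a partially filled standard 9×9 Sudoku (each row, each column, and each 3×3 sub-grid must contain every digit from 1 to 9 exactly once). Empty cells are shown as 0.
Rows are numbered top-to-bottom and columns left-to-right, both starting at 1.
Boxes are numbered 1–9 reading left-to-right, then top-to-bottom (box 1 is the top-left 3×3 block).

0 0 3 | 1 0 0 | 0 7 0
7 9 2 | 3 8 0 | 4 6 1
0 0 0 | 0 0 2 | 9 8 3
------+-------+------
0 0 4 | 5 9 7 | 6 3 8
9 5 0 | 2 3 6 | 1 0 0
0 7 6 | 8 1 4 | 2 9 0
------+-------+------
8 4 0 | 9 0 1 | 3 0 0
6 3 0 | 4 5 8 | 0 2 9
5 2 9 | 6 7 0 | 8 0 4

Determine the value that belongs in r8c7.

7

Row 8 already contains {2, 3, 4, 5, 6, 8, 9}.
Column 7 already contains {1, 2, 3, 4, 6, 8, 9}.
Its 3×3 block (box 9) already contains {2, 3, 4, 8, 9}.
The only value from 1–9 not eliminated is 7, so r8c7 = 7.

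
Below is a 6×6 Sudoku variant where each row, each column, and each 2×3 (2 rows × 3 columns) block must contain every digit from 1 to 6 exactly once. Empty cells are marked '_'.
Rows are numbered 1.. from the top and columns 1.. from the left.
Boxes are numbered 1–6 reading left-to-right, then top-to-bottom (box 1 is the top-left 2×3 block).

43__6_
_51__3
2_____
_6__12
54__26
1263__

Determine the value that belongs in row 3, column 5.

Cell row 3, column 5 itself could take any of {3, 4, 5} by direct elimination.
Consider where 3 can go in column 5.
row 2, column 5 is out (row 2 already has a 3).
row 6, column 5 is out (row 6 already has a 3).
So the only cell in column 5 that can hold 3 is row 3, column 5.
Therefore row 3, column 5 = 3.

3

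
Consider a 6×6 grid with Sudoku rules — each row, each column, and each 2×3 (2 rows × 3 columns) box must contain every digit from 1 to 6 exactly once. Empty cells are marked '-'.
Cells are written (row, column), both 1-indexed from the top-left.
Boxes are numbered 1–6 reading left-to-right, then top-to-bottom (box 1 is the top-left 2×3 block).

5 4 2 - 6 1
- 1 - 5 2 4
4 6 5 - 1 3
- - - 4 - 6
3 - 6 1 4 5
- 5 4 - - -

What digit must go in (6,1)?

1

Cell (6,1) itself could take any of {1, 2} by direct elimination.
Consider where 1 can go in row 6.
(6,4) is out (column 4 already has a 1).
(6,5) is out (column 5 already has a 1).
(6,6) is out (column 6 already has a 1).
So the only cell in row 6 that can hold 1 is (6,1).
Therefore (6,1) = 1.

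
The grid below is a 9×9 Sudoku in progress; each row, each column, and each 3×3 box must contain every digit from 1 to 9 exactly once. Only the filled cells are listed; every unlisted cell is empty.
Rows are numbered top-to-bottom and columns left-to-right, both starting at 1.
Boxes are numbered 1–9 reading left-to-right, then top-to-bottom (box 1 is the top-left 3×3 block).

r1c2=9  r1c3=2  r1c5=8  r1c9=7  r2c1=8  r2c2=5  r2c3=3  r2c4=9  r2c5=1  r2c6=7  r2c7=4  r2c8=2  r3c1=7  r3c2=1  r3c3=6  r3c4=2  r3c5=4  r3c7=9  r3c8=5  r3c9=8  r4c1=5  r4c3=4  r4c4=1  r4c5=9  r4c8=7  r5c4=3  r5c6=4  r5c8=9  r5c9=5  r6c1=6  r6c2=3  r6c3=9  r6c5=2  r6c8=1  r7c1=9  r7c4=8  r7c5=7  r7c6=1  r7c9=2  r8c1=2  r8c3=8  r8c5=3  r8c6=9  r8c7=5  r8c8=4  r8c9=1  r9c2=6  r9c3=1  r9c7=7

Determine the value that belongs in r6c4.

7

Cell r6c4 itself could take any of {5, 7} by direct elimination.
Consider where 7 can go in box 5.
r4c6 is out (row 4 already has a 7).
r5c5 is out (column 5 already has a 7).
r6c6 is out (column 6 already has a 7).
So the only cell in box 5 that can hold 7 is r6c4.
Therefore r6c4 = 7.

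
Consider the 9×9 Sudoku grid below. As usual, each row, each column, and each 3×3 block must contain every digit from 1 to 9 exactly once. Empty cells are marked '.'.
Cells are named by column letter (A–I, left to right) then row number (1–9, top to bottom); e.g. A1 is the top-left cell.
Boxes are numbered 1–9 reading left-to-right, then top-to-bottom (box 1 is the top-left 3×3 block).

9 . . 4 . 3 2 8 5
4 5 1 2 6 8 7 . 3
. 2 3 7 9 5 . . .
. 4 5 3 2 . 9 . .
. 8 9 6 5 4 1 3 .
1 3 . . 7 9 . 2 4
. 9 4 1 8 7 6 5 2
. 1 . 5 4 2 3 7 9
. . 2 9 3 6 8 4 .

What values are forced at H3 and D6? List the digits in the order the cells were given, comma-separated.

1,8

For H3:
  Consider where 1 can go in column H.
  H2 is out (row 2 already has a 1).
  H4 is out (box 6 already has a 1).
  So the only cell in column H that can hold 1 is H3.
  So H3 = 1.
For D6:
  Row 6 already contains {1, 2, 3, 4, 7, 9}.
  Column D already contains {1, 2, 3, 4, 5, 6, 7, 9}.
  Its 3×3 block (box 5) already contains {2, 3, 4, 5, 6, 7, 9}.
  The only value from 1–9 not eliminated is 8, so D6 = 8.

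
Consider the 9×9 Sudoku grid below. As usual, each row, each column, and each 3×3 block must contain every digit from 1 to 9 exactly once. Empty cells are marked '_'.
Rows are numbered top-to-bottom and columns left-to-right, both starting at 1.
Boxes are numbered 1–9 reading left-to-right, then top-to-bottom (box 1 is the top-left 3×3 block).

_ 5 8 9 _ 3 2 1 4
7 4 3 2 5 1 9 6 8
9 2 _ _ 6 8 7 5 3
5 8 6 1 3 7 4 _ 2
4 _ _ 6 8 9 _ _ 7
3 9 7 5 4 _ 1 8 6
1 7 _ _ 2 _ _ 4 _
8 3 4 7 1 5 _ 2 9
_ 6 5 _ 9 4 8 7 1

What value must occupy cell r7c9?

Row 7 already contains {1, 2, 4, 7}.
Column 9 already contains {1, 2, 3, 4, 6, 7, 8, 9}.
Its 3×3 block (box 9) already contains {1, 2, 4, 7, 8, 9}.
The only value from 1–9 not eliminated is 5, so r7c9 = 5.

5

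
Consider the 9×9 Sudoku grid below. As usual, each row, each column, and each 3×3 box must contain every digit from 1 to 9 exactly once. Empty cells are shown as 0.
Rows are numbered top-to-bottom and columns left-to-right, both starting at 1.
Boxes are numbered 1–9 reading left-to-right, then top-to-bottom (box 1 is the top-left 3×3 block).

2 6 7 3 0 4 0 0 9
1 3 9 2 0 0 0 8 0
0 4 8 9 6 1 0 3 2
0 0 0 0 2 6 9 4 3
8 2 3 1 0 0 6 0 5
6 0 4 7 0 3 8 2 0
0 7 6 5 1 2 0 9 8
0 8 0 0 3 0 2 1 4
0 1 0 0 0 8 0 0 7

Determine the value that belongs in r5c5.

4

Cell r5c5 itself could take any of {4, 9} by direct elimination.
Consider where 4 can go in row 5.
r5c6 is out (column 6 already has a 4).
r5c8 is out (column 8 already has a 4).
So the only cell in row 5 that can hold 4 is r5c5.
Therefore r5c5 = 4.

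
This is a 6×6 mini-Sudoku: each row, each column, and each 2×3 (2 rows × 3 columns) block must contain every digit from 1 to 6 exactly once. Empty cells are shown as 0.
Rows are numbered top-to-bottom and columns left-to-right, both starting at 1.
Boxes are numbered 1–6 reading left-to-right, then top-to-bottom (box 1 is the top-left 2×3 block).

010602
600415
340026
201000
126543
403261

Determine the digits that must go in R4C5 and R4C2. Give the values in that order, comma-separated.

For R4C5:
  Consider where 5 can go in column 5.
  R1C5 is out (box 2 already has a 5).
  So the only cell in column 5 that can hold 5 is R4C5.
  So R4C5 = 5.
For R4C2:
  Consider where 6 can go in column 2.
  R2C2 is out (row 2 already has a 6).
  R6C2 is out (row 6 already has a 6).
  So the only cell in column 2 that can hold 6 is R4C2.
  So R4C2 = 6.

5,6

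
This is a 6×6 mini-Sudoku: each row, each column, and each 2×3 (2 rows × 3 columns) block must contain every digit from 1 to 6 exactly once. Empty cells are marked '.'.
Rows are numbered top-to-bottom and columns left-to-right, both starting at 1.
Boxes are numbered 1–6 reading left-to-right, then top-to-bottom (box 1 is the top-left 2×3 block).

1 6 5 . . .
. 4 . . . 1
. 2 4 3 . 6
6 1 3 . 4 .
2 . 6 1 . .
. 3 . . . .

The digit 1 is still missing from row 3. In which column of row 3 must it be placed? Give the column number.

5

Consider where 1 can go in row 3.
R3C1 is out (column 1 already has a 1).
So the only cell in row 3 that can hold 1 is R3C5.
That is column 5.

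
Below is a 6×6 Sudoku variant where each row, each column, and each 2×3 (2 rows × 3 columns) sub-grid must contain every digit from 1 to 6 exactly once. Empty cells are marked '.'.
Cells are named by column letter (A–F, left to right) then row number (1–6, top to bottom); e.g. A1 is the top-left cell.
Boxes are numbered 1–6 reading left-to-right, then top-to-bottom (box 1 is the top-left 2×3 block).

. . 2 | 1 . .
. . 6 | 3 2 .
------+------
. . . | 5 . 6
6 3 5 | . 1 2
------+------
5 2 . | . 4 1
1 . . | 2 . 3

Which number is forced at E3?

Row 3 already contains {5, 6}.
Column E already contains {1, 2, 4}.
Its 2×3 block (box 4) already contains {1, 2, 5, 6}.
The only value from 1–6 not eliminated is 3, so E3 = 3.

3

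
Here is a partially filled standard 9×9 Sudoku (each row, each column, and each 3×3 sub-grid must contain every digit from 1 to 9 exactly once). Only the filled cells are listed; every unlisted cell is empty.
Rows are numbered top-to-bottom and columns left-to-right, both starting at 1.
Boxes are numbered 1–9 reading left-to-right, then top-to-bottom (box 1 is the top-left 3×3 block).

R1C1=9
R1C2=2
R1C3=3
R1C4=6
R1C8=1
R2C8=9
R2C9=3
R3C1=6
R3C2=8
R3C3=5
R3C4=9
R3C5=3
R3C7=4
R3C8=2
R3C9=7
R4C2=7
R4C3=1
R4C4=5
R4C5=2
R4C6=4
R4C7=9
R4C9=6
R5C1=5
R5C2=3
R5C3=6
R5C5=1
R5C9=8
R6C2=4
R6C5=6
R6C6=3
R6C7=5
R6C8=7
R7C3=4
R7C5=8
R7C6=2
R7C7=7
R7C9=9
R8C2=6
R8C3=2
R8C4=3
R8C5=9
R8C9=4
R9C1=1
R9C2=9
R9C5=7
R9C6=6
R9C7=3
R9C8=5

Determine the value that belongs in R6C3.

Cell R6C3 itself could take any of {8, 9} by direct elimination.
Consider where 9 can go in box 4.
R4C1 is out (row 4 already has a 9).
R6C1 is out (column 1 already has a 9).
So the only cell in box 4 that can hold 9 is R6C3.
Therefore R6C3 = 9.

9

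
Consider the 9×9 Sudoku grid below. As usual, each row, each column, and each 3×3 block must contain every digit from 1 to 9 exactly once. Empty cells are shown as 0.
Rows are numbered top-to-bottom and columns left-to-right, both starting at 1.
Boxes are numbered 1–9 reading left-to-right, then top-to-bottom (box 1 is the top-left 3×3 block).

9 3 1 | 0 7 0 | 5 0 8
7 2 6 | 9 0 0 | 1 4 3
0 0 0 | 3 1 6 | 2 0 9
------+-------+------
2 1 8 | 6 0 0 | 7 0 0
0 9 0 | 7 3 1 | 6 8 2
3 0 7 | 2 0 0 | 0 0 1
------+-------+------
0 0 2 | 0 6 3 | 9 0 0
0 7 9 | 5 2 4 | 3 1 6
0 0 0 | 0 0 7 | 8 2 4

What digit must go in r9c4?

Row 9 already contains {2, 4, 7, 8}.
Column 4 already contains {2, 3, 5, 6, 7, 9}.
Its 3×3 block (box 8) already contains {2, 3, 4, 5, 6, 7}.
The only value from 1–9 not eliminated is 1, so r9c4 = 1.

1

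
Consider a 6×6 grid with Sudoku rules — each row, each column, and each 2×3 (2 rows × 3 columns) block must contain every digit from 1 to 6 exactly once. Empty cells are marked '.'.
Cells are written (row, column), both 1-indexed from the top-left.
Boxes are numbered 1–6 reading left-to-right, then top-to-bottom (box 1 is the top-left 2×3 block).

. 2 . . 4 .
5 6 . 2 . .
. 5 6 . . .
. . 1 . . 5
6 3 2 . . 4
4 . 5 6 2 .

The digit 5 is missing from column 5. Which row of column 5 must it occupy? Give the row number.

Consider where 5 can go in column 5.
(2,5) is out (row 2 already has a 5).
(3,5) is out (row 3 already has a 5).
(4,5) is out (row 4 already has a 5).
So the only cell in column 5 that can hold 5 is (5,5).
That is row 5.

5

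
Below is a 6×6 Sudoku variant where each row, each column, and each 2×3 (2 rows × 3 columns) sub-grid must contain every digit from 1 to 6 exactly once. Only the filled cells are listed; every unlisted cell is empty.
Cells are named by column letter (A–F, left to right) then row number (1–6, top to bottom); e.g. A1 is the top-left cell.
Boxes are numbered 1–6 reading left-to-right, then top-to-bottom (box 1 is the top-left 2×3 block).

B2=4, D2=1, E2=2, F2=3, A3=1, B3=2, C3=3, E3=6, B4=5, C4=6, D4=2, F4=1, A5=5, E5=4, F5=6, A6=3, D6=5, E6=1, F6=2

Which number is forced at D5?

Row 5 already contains {4, 5, 6}.
Column D already contains {1, 2, 5}.
Its 2×3 block (box 6) already contains {1, 2, 4, 5, 6}.
The only value from 1–6 not eliminated is 3, so D5 = 3.

3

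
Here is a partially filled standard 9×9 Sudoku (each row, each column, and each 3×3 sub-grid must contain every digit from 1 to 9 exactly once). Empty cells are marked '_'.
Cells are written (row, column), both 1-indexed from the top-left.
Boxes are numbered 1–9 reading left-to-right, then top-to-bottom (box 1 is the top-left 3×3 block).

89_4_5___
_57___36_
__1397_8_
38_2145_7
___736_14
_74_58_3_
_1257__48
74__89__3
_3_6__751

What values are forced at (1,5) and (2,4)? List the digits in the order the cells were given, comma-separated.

6,8

For (1,5):
  Consider where 6 can go in box 2.
  (2,4) is out (row 2 already has a 6).
  (2,5) is out (row 2 already has a 6).
  (2,6) is out (row 2 already has a 6).
  So the only cell in box 2 that can hold 6 is (1,5).
  So (1,5) = 6.
For (2,4):
  Consider where 8 can go in box 2.
  (1,5) is out (row 1 already has a 8).
  (2,5) is out (column 5 already has a 8).
  (2,6) is out (column 6 already has a 8).
  So the only cell in box 2 that can hold 8 is (2,4).
  So (2,4) = 8.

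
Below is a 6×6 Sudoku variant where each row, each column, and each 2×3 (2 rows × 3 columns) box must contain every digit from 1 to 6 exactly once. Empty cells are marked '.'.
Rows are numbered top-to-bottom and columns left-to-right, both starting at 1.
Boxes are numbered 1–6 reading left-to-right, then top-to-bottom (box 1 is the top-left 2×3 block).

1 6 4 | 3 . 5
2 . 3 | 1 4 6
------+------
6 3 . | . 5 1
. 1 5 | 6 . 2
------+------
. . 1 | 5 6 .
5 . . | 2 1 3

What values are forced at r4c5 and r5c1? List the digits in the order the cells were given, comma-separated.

For r4c5:
  Row 4 already contains {1, 2, 5, 6}.
  Column 5 already contains {1, 4, 5, 6}.
  Its 2×3 block (box 4) already contains {1, 2, 5, 6}.
  The only value from 1–6 not eliminated is 3, so r4c5 = 3.
For r5c1:
  Consider where 3 can go in column 1.
  r4c1 is out (box 3 already has a 3).
  So the only cell in column 1 that can hold 3 is r5c1.
  So r5c1 = 3.

3,3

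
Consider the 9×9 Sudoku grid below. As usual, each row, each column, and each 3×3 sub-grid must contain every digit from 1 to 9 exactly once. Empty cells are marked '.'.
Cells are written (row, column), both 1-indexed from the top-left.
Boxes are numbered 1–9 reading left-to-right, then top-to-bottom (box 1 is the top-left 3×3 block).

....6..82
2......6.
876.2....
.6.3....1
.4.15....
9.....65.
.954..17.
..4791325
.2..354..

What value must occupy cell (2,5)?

1

Cell (2,5) itself could take any of {1, 4, 7, 8} by direct elimination.
Consider where 1 can go in box 2.
(1,4) is out (column 4 already has a 1). (1,6) is out (column 6 already has a 1). (2,4) is out (column 4 already has a 1). (2,6) is out (column 6 already has a 1). The remaining empty cells in box 2 are similarly blocked.
So the only cell in box 2 that can hold 1 is (2,5).
Therefore (2,5) = 1.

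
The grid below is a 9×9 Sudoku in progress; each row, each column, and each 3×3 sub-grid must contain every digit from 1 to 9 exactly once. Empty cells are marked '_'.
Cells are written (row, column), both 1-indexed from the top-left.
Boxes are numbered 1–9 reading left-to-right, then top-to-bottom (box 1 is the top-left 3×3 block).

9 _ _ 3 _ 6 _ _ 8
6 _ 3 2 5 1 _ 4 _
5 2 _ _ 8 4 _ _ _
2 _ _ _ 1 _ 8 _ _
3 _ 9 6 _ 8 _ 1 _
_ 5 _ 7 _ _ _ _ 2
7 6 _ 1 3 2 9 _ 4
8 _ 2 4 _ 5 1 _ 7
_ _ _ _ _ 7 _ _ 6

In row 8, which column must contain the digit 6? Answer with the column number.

Consider where 6 can go in row 8.
(8,2) is out (column 2 already has a 6).
(8,8) is out (box 9 already has a 6).
So the only cell in row 8 that can hold 6 is (8,5).
That is column 5.

5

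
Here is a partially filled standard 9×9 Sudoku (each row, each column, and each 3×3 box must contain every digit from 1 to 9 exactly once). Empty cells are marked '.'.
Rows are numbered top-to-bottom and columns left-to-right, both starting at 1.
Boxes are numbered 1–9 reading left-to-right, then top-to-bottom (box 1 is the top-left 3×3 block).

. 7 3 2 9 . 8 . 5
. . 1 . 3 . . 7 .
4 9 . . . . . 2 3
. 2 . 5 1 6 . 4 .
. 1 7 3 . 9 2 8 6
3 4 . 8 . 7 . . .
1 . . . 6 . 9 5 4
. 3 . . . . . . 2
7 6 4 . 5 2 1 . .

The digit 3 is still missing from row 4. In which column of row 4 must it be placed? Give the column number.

7

Consider where 3 can go in row 4.
r4c1 is out (column 1 already has a 3).
r4c3 is out (column 3 already has a 3).
r4c9 is out (column 9 already has a 3).
So the only cell in row 4 that can hold 3 is r4c7.
That is column 7.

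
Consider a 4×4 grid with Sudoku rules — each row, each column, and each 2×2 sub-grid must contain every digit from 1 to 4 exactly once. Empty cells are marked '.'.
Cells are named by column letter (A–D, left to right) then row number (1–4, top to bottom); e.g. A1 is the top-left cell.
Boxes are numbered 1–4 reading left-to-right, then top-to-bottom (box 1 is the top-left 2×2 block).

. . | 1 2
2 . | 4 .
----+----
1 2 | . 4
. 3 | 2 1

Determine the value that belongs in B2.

1

Row 2 already contains {2, 4}.
Column B already contains {2, 3}.
Its 2×2 block (box 1) already contains {2}.
The only value from 1–4 not eliminated is 1, so B2 = 1.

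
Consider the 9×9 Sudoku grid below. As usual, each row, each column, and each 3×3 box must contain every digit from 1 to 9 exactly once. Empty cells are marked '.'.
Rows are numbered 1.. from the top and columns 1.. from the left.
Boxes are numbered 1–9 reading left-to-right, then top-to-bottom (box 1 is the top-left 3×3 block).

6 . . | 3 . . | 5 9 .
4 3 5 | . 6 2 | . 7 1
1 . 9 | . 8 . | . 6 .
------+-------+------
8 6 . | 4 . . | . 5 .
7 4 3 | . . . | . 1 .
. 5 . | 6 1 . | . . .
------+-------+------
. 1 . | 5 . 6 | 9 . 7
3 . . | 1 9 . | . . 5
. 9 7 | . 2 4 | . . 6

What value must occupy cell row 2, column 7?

8

Row 2 already contains {1, 2, 3, 4, 5, 6, 7}.
Column 7 already contains {5, 9}.
Its 3×3 block (box 3) already contains {1, 5, 6, 7, 9}.
The only value from 1–9 not eliminated is 8, so row 2, column 7 = 8.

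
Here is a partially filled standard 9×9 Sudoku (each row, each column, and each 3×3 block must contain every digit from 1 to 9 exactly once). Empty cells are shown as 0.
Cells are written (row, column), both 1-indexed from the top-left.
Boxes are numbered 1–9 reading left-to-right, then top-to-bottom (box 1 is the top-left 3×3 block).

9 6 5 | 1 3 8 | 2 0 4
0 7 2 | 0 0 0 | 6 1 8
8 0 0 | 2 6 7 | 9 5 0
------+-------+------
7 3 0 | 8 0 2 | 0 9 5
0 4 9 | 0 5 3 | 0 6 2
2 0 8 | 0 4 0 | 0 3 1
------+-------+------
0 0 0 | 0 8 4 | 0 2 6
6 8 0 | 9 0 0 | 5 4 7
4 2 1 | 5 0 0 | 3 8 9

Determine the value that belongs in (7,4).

Cell (7,4) itself could take any of {3, 7} by direct elimination.
Consider where 3 can go in box 8.
(8,5) is out (column 5 already has a 3).
(8,6) is out (column 6 already has a 3).
(9,5) is out (row 9 already has a 3).
(9,6) is out (row 9 already has a 3).
So the only cell in box 8 that can hold 3 is (7,4).
Therefore (7,4) = 3.

3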